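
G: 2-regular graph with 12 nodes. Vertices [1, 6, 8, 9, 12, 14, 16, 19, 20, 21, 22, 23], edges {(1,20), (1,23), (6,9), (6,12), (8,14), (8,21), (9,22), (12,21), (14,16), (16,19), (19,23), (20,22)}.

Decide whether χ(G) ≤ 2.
Yes, G is 2-colorable

A valid 2-coloring: color 1: [8, 9, 12, 16, 20, 23]; color 2: [1, 6, 14, 19, 21, 22].
(χ(G) = 2 ≤ 2.)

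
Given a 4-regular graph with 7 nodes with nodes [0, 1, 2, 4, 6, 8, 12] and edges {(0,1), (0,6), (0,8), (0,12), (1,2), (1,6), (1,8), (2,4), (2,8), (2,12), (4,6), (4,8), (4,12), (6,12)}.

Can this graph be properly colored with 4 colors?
Yes, G is 4-colorable

A valid 4-coloring: color 1: [1, 4]; color 2: [8, 12]; color 3: [2, 6]; color 4: [0].
(χ(G) = 4 ≤ 4.)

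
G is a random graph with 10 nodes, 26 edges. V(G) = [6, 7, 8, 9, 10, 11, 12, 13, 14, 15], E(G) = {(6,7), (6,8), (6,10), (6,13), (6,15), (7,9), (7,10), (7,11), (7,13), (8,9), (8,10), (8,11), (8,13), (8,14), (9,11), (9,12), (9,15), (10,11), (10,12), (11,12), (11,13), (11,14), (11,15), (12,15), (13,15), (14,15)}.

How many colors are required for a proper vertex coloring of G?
χ(G) = 4

Clique number ω(G) = 4 (lower bound: χ ≥ ω).
The clique on [9, 11, 12, 15] has size 4, forcing χ ≥ 4, and the coloring below uses 4 colors, so χ(G) = 4.
A valid 4-coloring: color 1: [6, 11]; color 2: [7, 8, 12]; color 3: [10, 15]; color 4: [9, 13, 14].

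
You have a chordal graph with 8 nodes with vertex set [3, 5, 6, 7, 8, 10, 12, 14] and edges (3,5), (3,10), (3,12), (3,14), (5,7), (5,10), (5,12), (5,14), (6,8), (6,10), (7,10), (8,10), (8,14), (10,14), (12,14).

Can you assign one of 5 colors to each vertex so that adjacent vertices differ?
Yes, G is 5-colorable

A valid 5-coloring: color 1: [10, 12]; color 2: [5, 8]; color 3: [6, 7, 14]; color 4: [3].
(χ(G) = 4 ≤ 5.)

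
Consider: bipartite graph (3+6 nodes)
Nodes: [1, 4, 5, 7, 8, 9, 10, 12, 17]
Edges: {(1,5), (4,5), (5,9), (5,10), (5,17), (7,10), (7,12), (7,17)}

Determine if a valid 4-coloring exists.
A valid 4-coloring: color 1: [5, 7, 8]; color 2: [1, 4, 9, 10, 12, 17].
(χ(G) = 2 ≤ 4.)

Yes, G is 4-colorable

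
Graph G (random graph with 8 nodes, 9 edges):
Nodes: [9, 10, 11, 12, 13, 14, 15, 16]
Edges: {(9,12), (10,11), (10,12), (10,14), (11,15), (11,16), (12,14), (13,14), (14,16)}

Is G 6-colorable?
A valid 6-coloring: color 1: [9, 11, 14]; color 2: [12, 13, 15, 16]; color 3: [10].
(χ(G) = 3 ≤ 6.)

Yes, G is 6-colorable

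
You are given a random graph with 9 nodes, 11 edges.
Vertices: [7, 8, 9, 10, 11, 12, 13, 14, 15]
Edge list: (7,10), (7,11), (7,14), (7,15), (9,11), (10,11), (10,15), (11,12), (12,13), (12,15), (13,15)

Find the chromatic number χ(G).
Clique number ω(G) = 3 (lower bound: χ ≥ ω).
The clique on [7, 10, 11] has size 3, forcing χ ≥ 3, and the coloring below uses 3 colors, so χ(G) = 3.
A valid 3-coloring: color 1: [8, 11, 14, 15]; color 2: [7, 9, 12]; color 3: [10, 13].

χ(G) = 3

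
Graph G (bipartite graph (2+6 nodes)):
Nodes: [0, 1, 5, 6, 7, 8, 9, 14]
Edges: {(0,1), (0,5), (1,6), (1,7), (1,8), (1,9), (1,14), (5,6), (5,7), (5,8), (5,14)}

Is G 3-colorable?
A valid 3-coloring: color 1: [1, 5]; color 2: [0, 6, 7, 8, 9, 14].
(χ(G) = 2 ≤ 3.)

Yes, G is 3-colorable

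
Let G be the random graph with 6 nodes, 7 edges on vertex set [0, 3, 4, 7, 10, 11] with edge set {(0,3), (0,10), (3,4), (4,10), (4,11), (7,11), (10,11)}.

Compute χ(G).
χ(G) = 3

Clique number ω(G) = 3 (lower bound: χ ≥ ω).
The clique on [4, 10, 11] has size 3, forcing χ ≥ 3, and the coloring below uses 3 colors, so χ(G) = 3.
A valid 3-coloring: color 1: [3, 7, 10]; color 2: [0, 11]; color 3: [4].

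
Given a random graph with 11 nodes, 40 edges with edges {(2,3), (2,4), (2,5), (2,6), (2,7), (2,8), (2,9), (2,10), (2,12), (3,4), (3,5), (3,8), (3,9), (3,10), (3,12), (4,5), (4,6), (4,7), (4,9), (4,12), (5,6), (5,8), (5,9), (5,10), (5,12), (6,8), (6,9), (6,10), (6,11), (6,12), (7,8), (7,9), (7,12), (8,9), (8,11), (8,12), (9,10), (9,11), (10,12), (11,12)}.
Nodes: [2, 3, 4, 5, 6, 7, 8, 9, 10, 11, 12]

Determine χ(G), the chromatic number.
Clique number ω(G) = 5 (lower bound: χ ≥ ω).
The clique on [2, 3, 5, 8, 9] has size 5, forcing χ ≥ 5, and the coloring below uses 5 colors, so χ(G) = 5.
A valid 5-coloring: color 1: [2, 11]; color 2: [9, 12]; color 3: [5, 7]; color 4: [3, 6]; color 5: [4, 8, 10].

χ(G) = 5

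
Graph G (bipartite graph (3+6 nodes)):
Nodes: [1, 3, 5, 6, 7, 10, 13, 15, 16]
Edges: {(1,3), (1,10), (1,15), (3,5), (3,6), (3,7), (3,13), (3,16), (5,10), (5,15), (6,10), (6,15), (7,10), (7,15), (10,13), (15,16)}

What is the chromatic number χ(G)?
Clique number ω(G) = 2 (lower bound: χ ≥ ω).
The graph is bipartite (no odd cycle), so 2 colors suffice: χ(G) = 2.
A valid 2-coloring: color 1: [3, 10, 15]; color 2: [1, 5, 6, 7, 13, 16].

χ(G) = 2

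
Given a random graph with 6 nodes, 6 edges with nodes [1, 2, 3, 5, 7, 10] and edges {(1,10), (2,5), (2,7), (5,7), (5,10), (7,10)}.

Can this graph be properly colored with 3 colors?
A valid 3-coloring: color 1: [1, 3, 7]; color 2: [5]; color 3: [2, 10].
(χ(G) = 3 ≤ 3.)

Yes, G is 3-colorable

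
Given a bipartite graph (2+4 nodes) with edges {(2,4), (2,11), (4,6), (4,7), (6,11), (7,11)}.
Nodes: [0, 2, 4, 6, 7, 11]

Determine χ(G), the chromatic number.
χ(G) = 2

Clique number ω(G) = 2 (lower bound: χ ≥ ω).
The graph is bipartite (no odd cycle), so 2 colors suffice: χ(G) = 2.
A valid 2-coloring: color 1: [0, 4, 11]; color 2: [2, 6, 7].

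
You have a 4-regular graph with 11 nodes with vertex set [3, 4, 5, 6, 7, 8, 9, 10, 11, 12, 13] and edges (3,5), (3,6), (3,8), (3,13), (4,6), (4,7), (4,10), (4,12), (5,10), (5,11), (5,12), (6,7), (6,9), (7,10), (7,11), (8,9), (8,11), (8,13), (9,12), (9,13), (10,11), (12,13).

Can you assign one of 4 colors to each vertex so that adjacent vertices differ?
A valid 4-coloring: color 1: [6, 8, 10, 12]; color 2: [5, 7, 13]; color 3: [3, 4, 9, 11].
(χ(G) = 3 ≤ 4.)

Yes, G is 4-colorable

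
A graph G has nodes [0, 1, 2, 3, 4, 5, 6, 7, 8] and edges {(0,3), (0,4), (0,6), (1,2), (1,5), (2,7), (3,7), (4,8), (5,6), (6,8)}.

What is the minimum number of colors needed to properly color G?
χ(G) = 3

Clique number ω(G) = 2 (lower bound: χ ≥ ω).
Odd cycle [5, 1, 2, 7, 3, 0, 6] needs 3 colors (χ ≥ 3).
The coloring below uses 3 colors, so χ(G) = 3.
A valid 3-coloring: color 1: [1, 4, 6, 7]; color 2: [0, 2, 5, 8]; color 3: [3].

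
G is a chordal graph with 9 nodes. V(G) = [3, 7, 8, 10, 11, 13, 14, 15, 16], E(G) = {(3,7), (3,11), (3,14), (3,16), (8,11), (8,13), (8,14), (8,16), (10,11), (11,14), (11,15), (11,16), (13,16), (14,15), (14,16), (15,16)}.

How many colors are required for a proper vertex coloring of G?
χ(G) = 4

Clique number ω(G) = 4 (lower bound: χ ≥ ω).
The clique on [8, 11, 14, 16] has size 4, forcing χ ≥ 4, and the coloring below uses 4 colors, so χ(G) = 4.
A valid 4-coloring: color 1: [7, 11, 13]; color 2: [10, 16]; color 3: [14]; color 4: [3, 8, 15].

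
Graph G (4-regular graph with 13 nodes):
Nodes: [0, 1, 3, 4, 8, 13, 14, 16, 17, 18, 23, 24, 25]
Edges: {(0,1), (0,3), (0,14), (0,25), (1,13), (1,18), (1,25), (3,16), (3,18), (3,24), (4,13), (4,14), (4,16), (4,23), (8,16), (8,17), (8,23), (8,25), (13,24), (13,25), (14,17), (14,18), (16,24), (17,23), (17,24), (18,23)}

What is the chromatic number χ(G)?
Clique number ω(G) = 3 (lower bound: χ ≥ ω).
The clique on [0, 1, 25] has size 3, forcing χ ≥ 3, and the coloring below uses 3 colors, so χ(G) = 3.
A valid 3-coloring: color 1: [3, 14, 23, 25]; color 2: [0, 13, 16, 17, 18]; color 3: [1, 4, 8, 24].

χ(G) = 3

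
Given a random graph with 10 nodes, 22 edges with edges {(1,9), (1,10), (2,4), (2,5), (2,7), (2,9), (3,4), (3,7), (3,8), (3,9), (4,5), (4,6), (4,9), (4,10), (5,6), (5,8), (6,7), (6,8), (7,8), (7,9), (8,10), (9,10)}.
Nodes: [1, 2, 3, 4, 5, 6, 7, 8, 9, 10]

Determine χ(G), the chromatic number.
Clique number ω(G) = 3 (lower bound: χ ≥ ω).
Suppose a proper 3-coloring c exists. The clique [1, 9, 10] takes 3 distinct colors; by symmetry let c(1) = 1, c(9) = 2, c(10) = 3.
- Vertex 4: neighbors [9, 10] already have colors [2, 3] ⇒ c(4) = 1.
- Vertex 2: neighbors [4, 9] already have colors [1, 2] ⇒ c(2) = 3.
- Vertex 7: neighbors [9, 2] already have colors [2, 3] ⇒ c(7) = 1.
- Vertex 8: neighbors [7, 10] already have colors [1, 3] ⇒ c(8) = 2.
- Vertex 5: neighbors [4, 8, 2] already have colors [1, 2, 3] — all 3 colors blocked. Contradiction.
The forced assignments end in a contradiction, so G has no proper 3-coloring (χ ≥ 4).
The coloring below uses 4 colors, so χ(G) = 4.
A valid 4-coloring: color 1: [1, 4, 7]; color 2: [5, 9]; color 3: [2, 8]; color 4: [3, 6, 10].

χ(G) = 4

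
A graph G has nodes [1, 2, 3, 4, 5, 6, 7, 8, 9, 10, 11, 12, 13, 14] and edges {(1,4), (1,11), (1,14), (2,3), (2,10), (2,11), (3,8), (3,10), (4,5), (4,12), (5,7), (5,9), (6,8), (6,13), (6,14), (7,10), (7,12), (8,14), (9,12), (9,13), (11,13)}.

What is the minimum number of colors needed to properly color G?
χ(G) = 3

Clique number ω(G) = 3 (lower bound: χ ≥ ω).
The clique on [2, 3, 10] has size 3, forcing χ ≥ 3, and the coloring below uses 3 colors, so χ(G) = 3.
A valid 3-coloring: color 1: [1, 5, 8, 10, 12, 13]; color 2: [2, 4, 6, 7, 9]; color 3: [3, 11, 14].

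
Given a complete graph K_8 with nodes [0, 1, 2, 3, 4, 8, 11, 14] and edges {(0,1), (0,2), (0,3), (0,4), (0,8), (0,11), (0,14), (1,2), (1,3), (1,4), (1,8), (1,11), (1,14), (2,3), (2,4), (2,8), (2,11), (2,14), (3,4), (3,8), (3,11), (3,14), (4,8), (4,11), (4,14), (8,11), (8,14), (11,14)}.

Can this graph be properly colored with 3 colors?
No, G is not 3-colorable

The clique on vertices [0, 1, 2, 3, 4, 8, 11, 14] has size 8 > 3, so it alone needs 8 colors.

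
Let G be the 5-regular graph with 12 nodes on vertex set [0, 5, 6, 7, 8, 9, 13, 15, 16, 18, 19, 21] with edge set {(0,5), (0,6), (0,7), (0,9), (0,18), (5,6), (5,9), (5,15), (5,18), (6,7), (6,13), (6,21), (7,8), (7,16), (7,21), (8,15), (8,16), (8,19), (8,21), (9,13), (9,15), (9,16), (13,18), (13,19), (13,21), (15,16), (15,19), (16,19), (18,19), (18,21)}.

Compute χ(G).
χ(G) = 4

Clique number ω(G) = 4 (lower bound: χ ≥ ω).
The clique on [8, 15, 16, 19] has size 4, forcing χ ≥ 4, and the coloring below uses 4 colors, so χ(G) = 4.
A valid 4-coloring: color 1: [0, 13, 15]; color 2: [6, 8, 9, 18]; color 3: [5, 16, 21]; color 4: [7, 19].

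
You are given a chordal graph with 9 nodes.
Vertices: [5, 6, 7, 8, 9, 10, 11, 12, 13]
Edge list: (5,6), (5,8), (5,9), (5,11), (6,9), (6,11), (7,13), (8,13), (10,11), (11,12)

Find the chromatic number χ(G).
χ(G) = 3

Clique number ω(G) = 3 (lower bound: χ ≥ ω).
The clique on [5, 6, 9] has size 3, forcing χ ≥ 3, and the coloring below uses 3 colors, so χ(G) = 3.
A valid 3-coloring: color 1: [5, 10, 12, 13]; color 2: [7, 8, 9, 11]; color 3: [6].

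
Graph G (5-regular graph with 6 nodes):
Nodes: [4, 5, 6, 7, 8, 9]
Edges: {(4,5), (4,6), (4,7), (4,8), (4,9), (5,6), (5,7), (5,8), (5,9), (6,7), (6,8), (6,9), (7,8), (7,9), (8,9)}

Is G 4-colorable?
No, G is not 4-colorable

The clique on vertices [4, 5, 6, 7, 8, 9] has size 6 > 4, so it alone needs 6 colors.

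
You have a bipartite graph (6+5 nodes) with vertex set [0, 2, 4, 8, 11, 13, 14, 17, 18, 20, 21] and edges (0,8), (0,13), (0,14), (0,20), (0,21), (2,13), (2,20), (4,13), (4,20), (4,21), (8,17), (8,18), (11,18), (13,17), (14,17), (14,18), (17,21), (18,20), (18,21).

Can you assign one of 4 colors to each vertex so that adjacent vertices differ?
Yes, G is 4-colorable

A valid 4-coloring: color 1: [0, 2, 4, 17, 18]; color 2: [8, 11, 13, 14, 20, 21].
(χ(G) = 2 ≤ 4.)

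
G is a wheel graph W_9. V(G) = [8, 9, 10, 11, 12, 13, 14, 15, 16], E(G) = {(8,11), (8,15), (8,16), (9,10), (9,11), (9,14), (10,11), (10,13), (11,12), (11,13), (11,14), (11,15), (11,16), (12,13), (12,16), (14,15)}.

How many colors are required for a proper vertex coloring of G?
χ(G) = 3

Clique number ω(G) = 3 (lower bound: χ ≥ ω).
The clique on [8, 11, 16] has size 3, forcing χ ≥ 3, and the coloring below uses 3 colors, so χ(G) = 3.
A valid 3-coloring: color 1: [11]; color 2: [8, 10, 12, 14]; color 3: [9, 13, 15, 16].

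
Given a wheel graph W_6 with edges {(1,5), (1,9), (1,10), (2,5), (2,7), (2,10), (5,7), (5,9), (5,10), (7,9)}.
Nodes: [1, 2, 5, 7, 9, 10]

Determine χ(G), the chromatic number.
Clique number ω(G) = 3 (lower bound: χ ≥ ω).
Odd cycle [10, 2, 7, 9, 1] needs 3 colors (χ ≥ 3).
Vertex 5 is adjacent to every vertex of [1, 2, 7, 9, 10], which already need 3 colors among themselves, so 5 needs a new color (χ ≥ 4).
The coloring below uses 4 colors, so χ(G) = 4.
A valid 4-coloring: color 1: [5]; color 2: [9, 10]; color 3: [1, 2]; color 4: [7].

χ(G) = 4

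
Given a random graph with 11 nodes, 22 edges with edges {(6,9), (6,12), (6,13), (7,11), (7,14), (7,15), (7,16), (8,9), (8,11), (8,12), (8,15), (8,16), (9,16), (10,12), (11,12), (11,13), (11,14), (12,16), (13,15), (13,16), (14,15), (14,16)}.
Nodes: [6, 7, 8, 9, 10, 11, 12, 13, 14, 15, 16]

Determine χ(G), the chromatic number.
χ(G) = 3

Clique number ω(G) = 3 (lower bound: χ ≥ ω).
The clique on [8, 11, 12] has size 3, forcing χ ≥ 3, and the coloring below uses 3 colors, so χ(G) = 3.
A valid 3-coloring: color 1: [6, 10, 11, 15, 16]; color 2: [7, 9, 12, 13]; color 3: [8, 14].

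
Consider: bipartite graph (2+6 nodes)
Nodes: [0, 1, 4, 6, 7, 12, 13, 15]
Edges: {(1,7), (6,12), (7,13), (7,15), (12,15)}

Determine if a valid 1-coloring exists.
Edge (6,12) forces its endpoints to differ, so 1 color is not enough.

No, G is not 1-colorable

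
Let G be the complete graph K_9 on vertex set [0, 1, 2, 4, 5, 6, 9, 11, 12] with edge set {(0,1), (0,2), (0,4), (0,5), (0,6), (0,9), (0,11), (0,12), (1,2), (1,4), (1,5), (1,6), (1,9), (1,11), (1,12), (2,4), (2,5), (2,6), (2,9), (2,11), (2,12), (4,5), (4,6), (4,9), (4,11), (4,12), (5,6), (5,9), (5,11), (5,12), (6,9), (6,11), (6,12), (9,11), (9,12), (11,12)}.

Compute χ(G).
χ(G) = 9

Clique number ω(G) = 9 (lower bound: χ ≥ ω).
The clique on [0, 1, 2, 4, 5, 6, 9, 11, 12] has size 9, forcing χ ≥ 9, and the coloring below uses 9 colors, so χ(G) = 9.
A valid 9-coloring: color 1: [11]; color 2: [1]; color 3: [2]; color 4: [12]; color 5: [0]; color 6: [4]; color 7: [9]; color 8: [6]; color 9: [5].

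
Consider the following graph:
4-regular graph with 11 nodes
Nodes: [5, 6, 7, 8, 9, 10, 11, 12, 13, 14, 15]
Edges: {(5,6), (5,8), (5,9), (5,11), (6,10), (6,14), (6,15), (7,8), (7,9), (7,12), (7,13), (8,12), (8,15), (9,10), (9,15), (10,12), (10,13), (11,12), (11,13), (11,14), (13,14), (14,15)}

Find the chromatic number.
χ(G) = 3

Clique number ω(G) = 3 (lower bound: χ ≥ ω).
The clique on [7, 8, 12] has size 3, forcing χ ≥ 3, and the coloring below uses 3 colors, so χ(G) = 3.
A valid 3-coloring: color 1: [7, 10, 11, 15]; color 2: [5, 12, 14]; color 3: [6, 8, 9, 13].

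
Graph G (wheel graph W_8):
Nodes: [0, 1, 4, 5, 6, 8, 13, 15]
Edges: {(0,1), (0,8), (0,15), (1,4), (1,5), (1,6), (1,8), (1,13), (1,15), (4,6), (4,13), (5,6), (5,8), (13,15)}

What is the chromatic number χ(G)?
χ(G) = 4

Clique number ω(G) = 3 (lower bound: χ ≥ ω).
Odd cycle [8, 5, 6, 4, 13, 15, 0] needs 3 colors (χ ≥ 3).
Vertex 1 is adjacent to every vertex of [0, 4, 5, 6, 8, 13, 15], which already need 3 colors among themselves, so 1 needs a new color (χ ≥ 4).
The coloring below uses 4 colors, so χ(G) = 4.
A valid 4-coloring: color 1: [1]; color 2: [6, 8, 15]; color 3: [0, 4, 5]; color 4: [13].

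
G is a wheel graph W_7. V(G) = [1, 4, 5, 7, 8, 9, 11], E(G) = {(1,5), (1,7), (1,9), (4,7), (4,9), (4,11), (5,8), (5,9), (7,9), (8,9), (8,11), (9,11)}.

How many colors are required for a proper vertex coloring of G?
Clique number ω(G) = 3 (lower bound: χ ≥ ω).
The clique on [8, 9, 11] has size 3, forcing χ ≥ 3, and the coloring below uses 3 colors, so χ(G) = 3.
A valid 3-coloring: color 1: [9]; color 2: [5, 7, 11]; color 3: [1, 4, 8].

χ(G) = 3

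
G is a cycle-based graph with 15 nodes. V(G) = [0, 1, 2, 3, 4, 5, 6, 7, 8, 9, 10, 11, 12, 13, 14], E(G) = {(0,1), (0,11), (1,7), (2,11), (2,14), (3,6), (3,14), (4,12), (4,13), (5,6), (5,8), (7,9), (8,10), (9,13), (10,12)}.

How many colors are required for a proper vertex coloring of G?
χ(G) = 3

Clique number ω(G) = 2 (lower bound: χ ≥ ω).
Odd cycle [4, 12, 10, 8, 5, 6, 3, 14, 2, 11, 0, 1, 7, 9, 13] needs 3 colors (χ ≥ 3).
The coloring below uses 3 colors, so χ(G) = 3.
A valid 3-coloring: color 1: [0, 2, 3, 4, 5, 9, 10]; color 2: [1, 6, 8, 11, 12, 13, 14]; color 3: [7].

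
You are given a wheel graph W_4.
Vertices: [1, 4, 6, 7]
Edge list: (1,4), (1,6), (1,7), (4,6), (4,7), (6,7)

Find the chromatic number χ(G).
Clique number ω(G) = 4 (lower bound: χ ≥ ω).
The clique on [1, 4, 6, 7] has size 4, forcing χ ≥ 4, and the coloring below uses 4 colors, so χ(G) = 4.
A valid 4-coloring: color 1: [1]; color 2: [7]; color 3: [4]; color 4: [6].

χ(G) = 4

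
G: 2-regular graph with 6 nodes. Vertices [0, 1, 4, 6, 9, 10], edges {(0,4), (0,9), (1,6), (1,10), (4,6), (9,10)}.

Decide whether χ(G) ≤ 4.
Yes, G is 4-colorable

A valid 4-coloring: color 1: [1, 4, 9]; color 2: [0, 6, 10].
(χ(G) = 2 ≤ 4.)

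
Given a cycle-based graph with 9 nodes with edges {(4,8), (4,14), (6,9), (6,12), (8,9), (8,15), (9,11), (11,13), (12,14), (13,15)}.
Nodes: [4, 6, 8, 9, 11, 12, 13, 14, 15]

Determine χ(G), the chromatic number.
Clique number ω(G) = 2 (lower bound: χ ≥ ω).
Odd cycle [11, 13, 15, 8, 9] needs 3 colors (χ ≥ 3).
The coloring below uses 3 colors, so χ(G) = 3.
A valid 3-coloring: color 1: [4, 9, 12, 13]; color 2: [6, 8, 11, 14]; color 3: [15].

χ(G) = 3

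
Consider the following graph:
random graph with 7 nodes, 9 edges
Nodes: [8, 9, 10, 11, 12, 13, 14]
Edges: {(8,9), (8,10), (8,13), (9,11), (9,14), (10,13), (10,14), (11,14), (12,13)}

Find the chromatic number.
χ(G) = 3

Clique number ω(G) = 3 (lower bound: χ ≥ ω).
The clique on [8, 10, 13] has size 3, forcing χ ≥ 3, and the coloring below uses 3 colors, so χ(G) = 3.
A valid 3-coloring: color 1: [10, 11, 12]; color 2: [8, 14]; color 3: [9, 13].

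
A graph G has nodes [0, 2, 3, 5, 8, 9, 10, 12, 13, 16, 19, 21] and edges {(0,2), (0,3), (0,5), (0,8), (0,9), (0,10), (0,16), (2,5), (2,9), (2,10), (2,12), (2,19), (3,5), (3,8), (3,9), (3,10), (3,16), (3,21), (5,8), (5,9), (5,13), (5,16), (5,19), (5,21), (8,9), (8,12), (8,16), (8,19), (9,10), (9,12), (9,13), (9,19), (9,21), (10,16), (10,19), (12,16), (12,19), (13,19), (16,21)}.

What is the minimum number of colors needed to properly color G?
Clique number ω(G) = 5 (lower bound: χ ≥ ω).
The clique on [0, 3, 5, 8, 16] has size 5, forcing χ ≥ 5, and the coloring below uses 5 colors, so χ(G) = 5.
A valid 5-coloring: color 1: [9, 16]; color 2: [5, 10, 12]; color 3: [0, 19, 21]; color 4: [2, 3, 13]; color 5: [8].

χ(G) = 5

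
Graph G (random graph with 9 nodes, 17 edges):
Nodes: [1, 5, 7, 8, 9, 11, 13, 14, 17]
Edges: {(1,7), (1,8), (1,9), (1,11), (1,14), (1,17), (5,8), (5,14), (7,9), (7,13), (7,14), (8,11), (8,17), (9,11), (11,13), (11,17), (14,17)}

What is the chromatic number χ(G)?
Clique number ω(G) = 4 (lower bound: χ ≥ ω).
The clique on [1, 8, 11, 17] has size 4, forcing χ ≥ 4, and the coloring below uses 4 colors, so χ(G) = 4.
A valid 4-coloring: color 1: [1, 5, 13]; color 2: [11, 14]; color 3: [7, 17]; color 4: [8, 9].

χ(G) = 4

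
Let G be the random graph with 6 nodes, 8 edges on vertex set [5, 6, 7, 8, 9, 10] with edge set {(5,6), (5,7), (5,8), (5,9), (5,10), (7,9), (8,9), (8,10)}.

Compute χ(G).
Clique number ω(G) = 3 (lower bound: χ ≥ ω).
The clique on [5, 8, 9] has size 3, forcing χ ≥ 3, and the coloring below uses 3 colors, so χ(G) = 3.
A valid 3-coloring: color 1: [5]; color 2: [6, 9, 10]; color 3: [7, 8].

χ(G) = 3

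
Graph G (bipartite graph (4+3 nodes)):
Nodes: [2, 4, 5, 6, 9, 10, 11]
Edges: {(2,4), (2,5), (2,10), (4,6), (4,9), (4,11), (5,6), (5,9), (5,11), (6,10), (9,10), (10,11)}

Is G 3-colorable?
Yes, G is 3-colorable

A valid 3-coloring: color 1: [4, 5, 10]; color 2: [2, 6, 9, 11].
(χ(G) = 2 ≤ 3.)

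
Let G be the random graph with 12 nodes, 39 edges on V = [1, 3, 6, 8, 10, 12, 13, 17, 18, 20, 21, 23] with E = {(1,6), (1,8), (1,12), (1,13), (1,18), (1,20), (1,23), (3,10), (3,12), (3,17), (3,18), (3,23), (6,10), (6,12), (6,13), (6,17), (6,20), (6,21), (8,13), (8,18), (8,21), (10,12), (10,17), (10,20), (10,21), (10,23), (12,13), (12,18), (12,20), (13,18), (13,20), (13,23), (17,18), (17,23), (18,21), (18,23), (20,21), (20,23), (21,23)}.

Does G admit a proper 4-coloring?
The clique on vertices [1, 6, 12, 13, 20] has size 5 > 4, so it alone needs 5 colors.

No, G is not 4-colorable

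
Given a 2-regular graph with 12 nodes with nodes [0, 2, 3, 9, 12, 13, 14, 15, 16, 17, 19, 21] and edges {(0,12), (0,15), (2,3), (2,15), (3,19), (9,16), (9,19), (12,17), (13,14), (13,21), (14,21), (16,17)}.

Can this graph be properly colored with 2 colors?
No, G is not 2-colorable

The clique on vertices [13, 14, 21] has size 3 > 2, so it alone needs 3 colors.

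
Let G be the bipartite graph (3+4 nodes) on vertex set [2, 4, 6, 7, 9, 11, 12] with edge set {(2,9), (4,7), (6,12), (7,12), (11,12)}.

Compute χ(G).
Clique number ω(G) = 2 (lower bound: χ ≥ ω).
The graph is bipartite (no odd cycle), so 2 colors suffice: χ(G) = 2.
A valid 2-coloring: color 1: [2, 4, 12]; color 2: [6, 7, 9, 11].

χ(G) = 2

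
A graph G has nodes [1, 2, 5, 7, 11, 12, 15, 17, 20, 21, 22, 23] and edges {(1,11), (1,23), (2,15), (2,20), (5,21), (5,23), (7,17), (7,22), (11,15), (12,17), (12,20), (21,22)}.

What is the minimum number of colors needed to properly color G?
Clique number ω(G) = 2 (lower bound: χ ≥ ω).
The graph is bipartite (no odd cycle), so 2 colors suffice: χ(G) = 2.
A valid 2-coloring: color 1: [1, 5, 15, 17, 20, 22]; color 2: [2, 7, 11, 12, 21, 23].

χ(G) = 2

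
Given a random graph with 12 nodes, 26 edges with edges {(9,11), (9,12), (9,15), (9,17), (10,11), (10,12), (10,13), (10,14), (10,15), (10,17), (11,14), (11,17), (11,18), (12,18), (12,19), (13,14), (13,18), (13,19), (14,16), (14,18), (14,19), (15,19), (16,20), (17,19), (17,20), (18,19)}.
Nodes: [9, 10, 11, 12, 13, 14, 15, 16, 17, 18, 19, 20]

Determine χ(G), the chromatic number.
χ(G) = 4

Clique number ω(G) = 4 (lower bound: χ ≥ ω).
The clique on [13, 14, 18, 19] has size 4, forcing χ ≥ 4, and the coloring below uses 4 colors, so χ(G) = 4.
A valid 4-coloring: color 1: [9, 10, 16, 18]; color 2: [12, 14, 15, 17]; color 3: [11, 19, 20]; color 4: [13].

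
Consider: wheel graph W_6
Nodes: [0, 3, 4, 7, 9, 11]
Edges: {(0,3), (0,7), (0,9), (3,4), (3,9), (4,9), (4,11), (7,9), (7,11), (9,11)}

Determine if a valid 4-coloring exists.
Yes, G is 4-colorable

A valid 4-coloring: color 1: [9]; color 2: [0, 4]; color 3: [3, 11]; color 4: [7].
(χ(G) = 4 ≤ 4.)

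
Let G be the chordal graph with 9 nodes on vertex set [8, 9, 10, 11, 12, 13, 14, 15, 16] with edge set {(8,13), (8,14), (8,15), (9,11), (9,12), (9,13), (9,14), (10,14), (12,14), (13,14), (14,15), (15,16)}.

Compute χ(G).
Clique number ω(G) = 3 (lower bound: χ ≥ ω).
The clique on [8, 13, 14] has size 3, forcing χ ≥ 3, and the coloring below uses 3 colors, so χ(G) = 3.
A valid 3-coloring: color 1: [11, 14, 16]; color 2: [8, 9, 10]; color 3: [12, 13, 15].

χ(G) = 3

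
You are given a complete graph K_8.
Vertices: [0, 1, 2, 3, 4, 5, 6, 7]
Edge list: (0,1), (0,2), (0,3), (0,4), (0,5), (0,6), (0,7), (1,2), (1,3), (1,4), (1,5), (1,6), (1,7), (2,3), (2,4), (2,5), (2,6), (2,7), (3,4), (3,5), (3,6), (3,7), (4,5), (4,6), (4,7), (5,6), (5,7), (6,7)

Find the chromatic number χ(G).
Clique number ω(G) = 8 (lower bound: χ ≥ ω).
The clique on [0, 1, 2, 3, 4, 5, 6, 7] has size 8, forcing χ ≥ 8, and the coloring below uses 8 colors, so χ(G) = 8.
A valid 8-coloring: color 1: [0]; color 2: [5]; color 3: [4]; color 4: [6]; color 5: [7]; color 6: [3]; color 7: [1]; color 8: [2].

χ(G) = 8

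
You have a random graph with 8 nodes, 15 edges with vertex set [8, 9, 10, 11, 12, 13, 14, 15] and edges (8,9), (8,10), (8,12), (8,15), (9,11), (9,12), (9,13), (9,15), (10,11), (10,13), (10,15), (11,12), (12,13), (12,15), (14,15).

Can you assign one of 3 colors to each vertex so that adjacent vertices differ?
No, G is not 3-colorable

The clique on vertices [8, 9, 12, 15] has size 4 > 3, so it alone needs 4 colors.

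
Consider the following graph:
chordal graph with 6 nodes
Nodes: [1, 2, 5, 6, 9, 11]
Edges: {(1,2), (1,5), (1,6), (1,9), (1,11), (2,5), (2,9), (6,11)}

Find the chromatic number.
Clique number ω(G) = 3 (lower bound: χ ≥ ω).
The clique on [1, 2, 9] has size 3, forcing χ ≥ 3, and the coloring below uses 3 colors, so χ(G) = 3.
A valid 3-coloring: color 1: [1]; color 2: [2, 11]; color 3: [5, 6, 9].

χ(G) = 3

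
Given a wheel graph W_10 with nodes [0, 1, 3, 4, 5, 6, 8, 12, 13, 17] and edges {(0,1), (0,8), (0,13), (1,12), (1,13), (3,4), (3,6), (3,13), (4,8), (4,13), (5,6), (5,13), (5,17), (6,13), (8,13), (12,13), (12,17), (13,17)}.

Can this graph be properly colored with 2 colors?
No, G is not 2-colorable

The clique on vertices [0, 8, 13] has size 3 > 2, so it alone needs 3 colors.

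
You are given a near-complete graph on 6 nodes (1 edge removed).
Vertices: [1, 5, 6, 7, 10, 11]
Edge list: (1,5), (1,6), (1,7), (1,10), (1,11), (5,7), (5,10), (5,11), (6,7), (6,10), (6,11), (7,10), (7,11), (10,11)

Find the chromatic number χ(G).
χ(G) = 5

Clique number ω(G) = 5 (lower bound: χ ≥ ω).
The clique on [1, 5, 7, 10, 11] has size 5, forcing χ ≥ 5, and the coloring below uses 5 colors, so χ(G) = 5.
A valid 5-coloring: color 1: [11]; color 2: [7]; color 3: [1]; color 4: [10]; color 5: [5, 6].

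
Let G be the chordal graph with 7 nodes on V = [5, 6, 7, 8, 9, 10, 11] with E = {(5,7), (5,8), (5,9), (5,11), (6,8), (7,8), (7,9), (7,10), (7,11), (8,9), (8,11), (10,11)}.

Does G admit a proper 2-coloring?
No, G is not 2-colorable

The clique on vertices [5, 7, 8, 9] has size 4 > 2, so it alone needs 4 colors.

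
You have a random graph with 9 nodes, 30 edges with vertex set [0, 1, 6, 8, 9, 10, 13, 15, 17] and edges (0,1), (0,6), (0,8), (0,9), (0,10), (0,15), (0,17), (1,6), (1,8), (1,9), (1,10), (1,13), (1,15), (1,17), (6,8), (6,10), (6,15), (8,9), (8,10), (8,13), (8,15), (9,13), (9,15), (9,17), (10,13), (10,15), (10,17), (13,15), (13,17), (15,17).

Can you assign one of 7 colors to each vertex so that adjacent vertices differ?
Yes, G is 7-colorable

A valid 7-coloring: color 1: [1]; color 2: [15]; color 3: [9, 10]; color 4: [8, 17]; color 5: [0, 13]; color 6: [6].
(χ(G) = 6 ≤ 7.)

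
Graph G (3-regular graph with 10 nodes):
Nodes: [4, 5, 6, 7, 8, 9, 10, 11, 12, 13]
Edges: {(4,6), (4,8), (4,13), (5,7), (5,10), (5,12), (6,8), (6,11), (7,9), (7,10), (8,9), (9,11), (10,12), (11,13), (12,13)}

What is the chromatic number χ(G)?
χ(G) = 3

Clique number ω(G) = 3 (lower bound: χ ≥ ω).
The clique on [4, 6, 8] has size 3, forcing χ ≥ 3, and the coloring below uses 3 colors, so χ(G) = 3.
A valid 3-coloring: color 1: [4, 7, 11, 12]; color 2: [5, 6, 9, 13]; color 3: [8, 10].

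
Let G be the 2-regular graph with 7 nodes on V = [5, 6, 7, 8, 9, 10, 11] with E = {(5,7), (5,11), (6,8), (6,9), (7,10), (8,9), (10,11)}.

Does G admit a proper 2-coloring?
No, G is not 2-colorable

The clique on vertices [6, 8, 9] has size 3 > 2, so it alone needs 3 colors.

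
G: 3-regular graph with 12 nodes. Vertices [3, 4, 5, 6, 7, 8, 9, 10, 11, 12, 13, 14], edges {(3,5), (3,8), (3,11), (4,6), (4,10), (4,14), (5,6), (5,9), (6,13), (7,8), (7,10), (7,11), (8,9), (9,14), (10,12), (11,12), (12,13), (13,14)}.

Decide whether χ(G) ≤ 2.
Odd cycle [13, 12, 11, 7, 8, 9, 14] needs 3 colors (χ ≥ 3).
Hence χ(G) ≥ 3 > 2, so no proper 2-coloring exists.

No, G is not 2-colorable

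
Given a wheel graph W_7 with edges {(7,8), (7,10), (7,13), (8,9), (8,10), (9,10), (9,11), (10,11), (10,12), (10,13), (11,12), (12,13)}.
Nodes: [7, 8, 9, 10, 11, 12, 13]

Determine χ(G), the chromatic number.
Clique number ω(G) = 3 (lower bound: χ ≥ ω).
The clique on [8, 9, 10] has size 3, forcing χ ≥ 3, and the coloring below uses 3 colors, so χ(G) = 3.
A valid 3-coloring: color 1: [10]; color 2: [8, 11, 13]; color 3: [7, 9, 12].

χ(G) = 3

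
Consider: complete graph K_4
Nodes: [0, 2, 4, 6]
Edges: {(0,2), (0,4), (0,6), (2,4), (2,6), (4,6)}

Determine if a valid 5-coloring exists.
A valid 5-coloring: color 1: [0]; color 2: [4]; color 3: [6]; color 4: [2].
(χ(G) = 4 ≤ 5.)

Yes, G is 5-colorable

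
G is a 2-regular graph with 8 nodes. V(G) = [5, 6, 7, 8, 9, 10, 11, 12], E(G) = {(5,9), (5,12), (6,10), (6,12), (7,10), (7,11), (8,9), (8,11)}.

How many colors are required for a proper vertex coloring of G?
χ(G) = 2

Clique number ω(G) = 2 (lower bound: χ ≥ ω).
The graph is bipartite (no odd cycle), so 2 colors suffice: χ(G) = 2.
A valid 2-coloring: color 1: [9, 10, 11, 12]; color 2: [5, 6, 7, 8].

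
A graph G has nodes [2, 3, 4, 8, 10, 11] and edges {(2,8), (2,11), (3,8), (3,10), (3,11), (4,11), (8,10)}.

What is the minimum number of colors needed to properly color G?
Clique number ω(G) = 3 (lower bound: χ ≥ ω).
The clique on [3, 8, 10] has size 3, forcing χ ≥ 3, and the coloring below uses 3 colors, so χ(G) = 3.
A valid 3-coloring: color 1: [2, 3, 4]; color 2: [8, 11]; color 3: [10].

χ(G) = 3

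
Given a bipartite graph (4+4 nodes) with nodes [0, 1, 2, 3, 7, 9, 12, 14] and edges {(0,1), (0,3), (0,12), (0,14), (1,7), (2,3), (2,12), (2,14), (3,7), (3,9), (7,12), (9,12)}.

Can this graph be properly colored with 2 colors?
A valid 2-coloring: color 1: [0, 2, 7, 9]; color 2: [1, 3, 12, 14].
(χ(G) = 2 ≤ 2.)

Yes, G is 2-colorable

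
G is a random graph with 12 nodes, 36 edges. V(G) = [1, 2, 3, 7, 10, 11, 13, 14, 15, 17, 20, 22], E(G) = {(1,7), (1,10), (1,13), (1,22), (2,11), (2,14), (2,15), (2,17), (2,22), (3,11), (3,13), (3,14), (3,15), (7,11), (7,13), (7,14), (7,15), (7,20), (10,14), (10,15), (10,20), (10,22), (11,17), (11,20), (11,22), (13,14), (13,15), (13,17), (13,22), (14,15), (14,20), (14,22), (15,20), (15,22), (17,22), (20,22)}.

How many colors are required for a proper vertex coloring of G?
Clique number ω(G) = 5 (lower bound: χ ≥ ω).
The clique on [10, 14, 15, 20, 22] has size 5, forcing χ ≥ 5, and the coloring below uses 5 colors, so χ(G) = 5.
A valid 5-coloring: color 1: [3, 7, 22]; color 2: [1, 11, 15]; color 3: [14, 17]; color 4: [2, 10, 13]; color 5: [20].

χ(G) = 5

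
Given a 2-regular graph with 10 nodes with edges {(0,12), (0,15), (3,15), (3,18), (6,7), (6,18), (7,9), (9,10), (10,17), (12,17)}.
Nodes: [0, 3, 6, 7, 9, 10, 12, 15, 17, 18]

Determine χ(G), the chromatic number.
Clique number ω(G) = 2 (lower bound: χ ≥ ω).
The graph is bipartite (no odd cycle), so 2 colors suffice: χ(G) = 2.
A valid 2-coloring: color 1: [0, 3, 6, 9, 17]; color 2: [7, 10, 12, 15, 18].

χ(G) = 2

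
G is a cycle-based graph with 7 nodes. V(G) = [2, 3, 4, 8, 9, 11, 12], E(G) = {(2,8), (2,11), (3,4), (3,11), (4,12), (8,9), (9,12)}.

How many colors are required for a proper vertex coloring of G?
χ(G) = 3

Clique number ω(G) = 2 (lower bound: χ ≥ ω).
Odd cycle [2, 11, 3, 4, 12, 9, 8] needs 3 colors (χ ≥ 3).
The coloring below uses 3 colors, so χ(G) = 3.
A valid 3-coloring: color 1: [2, 3, 9]; color 2: [4, 8, 11]; color 3: [12].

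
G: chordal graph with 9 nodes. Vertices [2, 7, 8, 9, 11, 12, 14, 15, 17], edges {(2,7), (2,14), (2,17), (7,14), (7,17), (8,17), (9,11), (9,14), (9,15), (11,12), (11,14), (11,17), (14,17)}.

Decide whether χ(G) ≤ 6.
A valid 6-coloring: color 1: [8, 12, 14, 15]; color 2: [9, 17]; color 3: [2, 11]; color 4: [7].
(χ(G) = 4 ≤ 6.)

Yes, G is 6-colorable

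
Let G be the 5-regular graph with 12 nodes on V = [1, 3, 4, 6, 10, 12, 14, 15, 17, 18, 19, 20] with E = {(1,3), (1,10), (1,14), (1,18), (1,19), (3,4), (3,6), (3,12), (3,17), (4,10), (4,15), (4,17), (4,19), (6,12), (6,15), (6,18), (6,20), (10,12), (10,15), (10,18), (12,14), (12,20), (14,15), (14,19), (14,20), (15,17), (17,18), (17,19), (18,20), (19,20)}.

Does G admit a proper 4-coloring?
Yes, G is 4-colorable

A valid 4-coloring: color 1: [12, 15, 18, 19]; color 2: [1, 4, 6]; color 3: [3, 10, 20]; color 4: [14, 17].
(χ(G) = 4 ≤ 4.)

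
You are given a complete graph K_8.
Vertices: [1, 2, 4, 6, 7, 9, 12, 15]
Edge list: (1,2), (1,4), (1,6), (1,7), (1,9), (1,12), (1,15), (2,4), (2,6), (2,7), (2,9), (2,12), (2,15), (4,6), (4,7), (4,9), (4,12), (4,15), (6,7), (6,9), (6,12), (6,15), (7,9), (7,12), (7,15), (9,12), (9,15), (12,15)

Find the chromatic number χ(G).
χ(G) = 8

Clique number ω(G) = 8 (lower bound: χ ≥ ω).
The clique on [1, 2, 4, 6, 7, 9, 12, 15] has size 8, forcing χ ≥ 8, and the coloring below uses 8 colors, so χ(G) = 8.
A valid 8-coloring: color 1: [6]; color 2: [1]; color 3: [9]; color 4: [2]; color 5: [15]; color 6: [12]; color 7: [7]; color 8: [4].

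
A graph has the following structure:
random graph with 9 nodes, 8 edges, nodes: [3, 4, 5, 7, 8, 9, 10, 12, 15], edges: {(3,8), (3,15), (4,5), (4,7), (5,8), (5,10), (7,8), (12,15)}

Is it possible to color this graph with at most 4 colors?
A valid 4-coloring: color 1: [4, 8, 9, 10, 15]; color 2: [3, 5, 7, 12].
(χ(G) = 2 ≤ 4.)

Yes, G is 4-colorable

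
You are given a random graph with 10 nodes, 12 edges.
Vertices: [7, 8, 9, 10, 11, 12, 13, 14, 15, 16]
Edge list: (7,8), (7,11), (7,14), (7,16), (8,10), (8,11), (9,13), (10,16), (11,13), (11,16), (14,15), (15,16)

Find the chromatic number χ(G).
χ(G) = 3

Clique number ω(G) = 3 (lower bound: χ ≥ ω).
The clique on [7, 8, 11] has size 3, forcing χ ≥ 3, and the coloring below uses 3 colors, so χ(G) = 3.
A valid 3-coloring: color 1: [7, 10, 12, 13, 15]; color 2: [8, 9, 14, 16]; color 3: [11].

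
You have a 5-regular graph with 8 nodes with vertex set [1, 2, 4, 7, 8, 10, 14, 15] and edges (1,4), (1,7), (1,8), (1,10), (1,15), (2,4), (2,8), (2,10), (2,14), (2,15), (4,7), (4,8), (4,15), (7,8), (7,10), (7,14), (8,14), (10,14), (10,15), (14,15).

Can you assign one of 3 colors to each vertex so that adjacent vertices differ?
No, G is not 3-colorable

The clique on vertices [1, 4, 7, 8] has size 4 > 3, so it alone needs 4 colors.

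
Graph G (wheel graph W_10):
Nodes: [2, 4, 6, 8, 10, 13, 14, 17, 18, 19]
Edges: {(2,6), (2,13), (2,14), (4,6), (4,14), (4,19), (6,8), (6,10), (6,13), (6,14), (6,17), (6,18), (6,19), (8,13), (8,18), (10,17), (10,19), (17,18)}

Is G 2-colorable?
The clique on vertices [2, 6, 13] has size 3 > 2, so it alone needs 3 colors.

No, G is not 2-colorable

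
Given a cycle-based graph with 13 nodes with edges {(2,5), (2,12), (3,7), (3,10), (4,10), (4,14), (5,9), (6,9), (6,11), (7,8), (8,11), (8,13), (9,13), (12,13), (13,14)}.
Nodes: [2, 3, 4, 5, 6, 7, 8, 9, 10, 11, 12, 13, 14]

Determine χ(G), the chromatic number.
χ(G) = 3

Clique number ω(G) = 2 (lower bound: χ ≥ ω).
Odd cycle [7, 3, 10, 4, 14, 13, 8] needs 3 colors (χ ≥ 3).
The coloring below uses 3 colors, so χ(G) = 3.
A valid 3-coloring: color 1: [2, 6, 7, 10, 13]; color 2: [3, 4, 8, 9, 12]; color 3: [5, 11, 14].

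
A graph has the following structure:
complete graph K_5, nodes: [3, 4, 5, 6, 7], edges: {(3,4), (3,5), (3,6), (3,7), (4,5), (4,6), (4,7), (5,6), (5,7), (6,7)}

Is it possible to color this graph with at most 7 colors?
A valid 7-coloring: color 1: [3]; color 2: [4]; color 3: [6]; color 4: [7]; color 5: [5].
(χ(G) = 5 ≤ 7.)

Yes, G is 7-colorable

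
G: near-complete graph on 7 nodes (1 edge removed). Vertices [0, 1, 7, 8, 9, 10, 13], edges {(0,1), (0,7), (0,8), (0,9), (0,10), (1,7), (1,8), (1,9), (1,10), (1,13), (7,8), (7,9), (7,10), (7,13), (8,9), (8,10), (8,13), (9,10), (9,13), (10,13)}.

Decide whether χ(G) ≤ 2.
The clique on vertices [0, 1, 7, 8, 9, 10] has size 6 > 2, so it alone needs 6 colors.

No, G is not 2-colorable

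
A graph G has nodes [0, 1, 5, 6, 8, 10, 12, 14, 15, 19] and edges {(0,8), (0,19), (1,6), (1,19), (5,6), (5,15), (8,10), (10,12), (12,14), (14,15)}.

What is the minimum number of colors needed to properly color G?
χ(G) = 2

Clique number ω(G) = 2 (lower bound: χ ≥ ω).
The graph is bipartite (no odd cycle), so 2 colors suffice: χ(G) = 2.
A valid 2-coloring: color 1: [0, 1, 5, 10, 14]; color 2: [6, 8, 12, 15, 19].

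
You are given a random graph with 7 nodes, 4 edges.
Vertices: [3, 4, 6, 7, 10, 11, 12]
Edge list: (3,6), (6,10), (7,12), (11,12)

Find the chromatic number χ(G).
χ(G) = 2

Clique number ω(G) = 2 (lower bound: χ ≥ ω).
The graph is bipartite (no odd cycle), so 2 colors suffice: χ(G) = 2.
A valid 2-coloring: color 1: [4, 6, 12]; color 2: [3, 7, 10, 11].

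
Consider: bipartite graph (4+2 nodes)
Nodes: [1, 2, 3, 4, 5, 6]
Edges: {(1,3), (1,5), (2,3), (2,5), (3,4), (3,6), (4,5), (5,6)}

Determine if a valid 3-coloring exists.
A valid 3-coloring: color 1: [3, 5]; color 2: [1, 2, 4, 6].
(χ(G) = 2 ≤ 3.)

Yes, G is 3-colorable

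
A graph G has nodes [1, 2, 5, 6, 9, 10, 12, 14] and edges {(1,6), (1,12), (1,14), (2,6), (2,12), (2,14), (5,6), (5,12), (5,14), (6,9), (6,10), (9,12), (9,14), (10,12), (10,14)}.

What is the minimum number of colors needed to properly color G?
χ(G) = 2

Clique number ω(G) = 2 (lower bound: χ ≥ ω).
The graph is bipartite (no odd cycle), so 2 colors suffice: χ(G) = 2.
A valid 2-coloring: color 1: [6, 12, 14]; color 2: [1, 2, 5, 9, 10].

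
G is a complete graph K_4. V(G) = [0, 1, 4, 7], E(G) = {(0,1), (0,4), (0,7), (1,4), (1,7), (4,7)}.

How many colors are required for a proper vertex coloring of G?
χ(G) = 4

Clique number ω(G) = 4 (lower bound: χ ≥ ω).
The clique on [0, 1, 4, 7] has size 4, forcing χ ≥ 4, and the coloring below uses 4 colors, so χ(G) = 4.
A valid 4-coloring: color 1: [7]; color 2: [1]; color 3: [0]; color 4: [4].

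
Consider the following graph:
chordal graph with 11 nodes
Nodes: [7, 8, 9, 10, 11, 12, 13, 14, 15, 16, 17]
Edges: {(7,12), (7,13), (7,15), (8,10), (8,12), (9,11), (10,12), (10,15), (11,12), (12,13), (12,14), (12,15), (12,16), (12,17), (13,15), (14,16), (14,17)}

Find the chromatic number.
Clique number ω(G) = 4 (lower bound: χ ≥ ω).
The clique on [7, 12, 13, 15] has size 4, forcing χ ≥ 4, and the coloring below uses 4 colors, so χ(G) = 4.
A valid 4-coloring: color 1: [9, 12]; color 2: [8, 11, 14, 15]; color 3: [7, 10, 16, 17]; color 4: [13].

χ(G) = 4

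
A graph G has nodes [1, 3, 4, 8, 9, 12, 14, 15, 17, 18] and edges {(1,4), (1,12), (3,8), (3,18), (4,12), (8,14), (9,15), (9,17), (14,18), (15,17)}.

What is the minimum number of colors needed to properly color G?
Clique number ω(G) = 3 (lower bound: χ ≥ ω).
The clique on [1, 4, 12] has size 3, forcing χ ≥ 3, and the coloring below uses 3 colors, so χ(G) = 3.
A valid 3-coloring: color 1: [8, 9, 12, 18]; color 2: [3, 4, 14, 17]; color 3: [1, 15].

χ(G) = 3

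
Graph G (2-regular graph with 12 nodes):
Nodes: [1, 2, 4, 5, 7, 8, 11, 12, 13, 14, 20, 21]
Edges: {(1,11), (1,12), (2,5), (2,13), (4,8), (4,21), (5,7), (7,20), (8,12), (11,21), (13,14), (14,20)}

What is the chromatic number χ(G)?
Clique number ω(G) = 2 (lower bound: χ ≥ ω).
The graph is bipartite (no odd cycle), so 2 colors suffice: χ(G) = 2.
A valid 2-coloring: color 1: [1, 2, 7, 8, 14, 21]; color 2: [4, 5, 11, 12, 13, 20].

χ(G) = 2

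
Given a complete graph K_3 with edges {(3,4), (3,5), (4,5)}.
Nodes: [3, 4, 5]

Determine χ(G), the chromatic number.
Clique number ω(G) = 3 (lower bound: χ ≥ ω).
The clique on [3, 4, 5] has size 3, forcing χ ≥ 3, and the coloring below uses 3 colors, so χ(G) = 3.
A valid 3-coloring: color 1: [5]; color 2: [4]; color 3: [3].

χ(G) = 3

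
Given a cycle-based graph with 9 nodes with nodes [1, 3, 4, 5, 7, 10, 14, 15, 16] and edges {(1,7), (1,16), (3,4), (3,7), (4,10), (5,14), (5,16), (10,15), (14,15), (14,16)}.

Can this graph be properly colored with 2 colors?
No, G is not 2-colorable

The clique on vertices [5, 14, 16] has size 3 > 2, so it alone needs 3 colors.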